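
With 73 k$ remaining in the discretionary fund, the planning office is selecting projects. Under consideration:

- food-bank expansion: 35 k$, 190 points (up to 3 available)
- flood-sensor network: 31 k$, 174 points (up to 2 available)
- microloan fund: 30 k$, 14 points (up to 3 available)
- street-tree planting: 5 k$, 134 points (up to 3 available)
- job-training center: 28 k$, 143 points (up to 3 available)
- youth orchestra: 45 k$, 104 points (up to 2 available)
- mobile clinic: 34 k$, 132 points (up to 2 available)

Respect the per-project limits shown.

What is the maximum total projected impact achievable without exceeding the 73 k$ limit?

688

The ratio heuristic lands on flood-sensor network + 3×street-tree planting (576) but leaves 27 k$ idle.
Dropping flood-sensor network frees 31 k$; slotting in 2×job-training center (56 k$) lifts the total to 688 at 71 k$.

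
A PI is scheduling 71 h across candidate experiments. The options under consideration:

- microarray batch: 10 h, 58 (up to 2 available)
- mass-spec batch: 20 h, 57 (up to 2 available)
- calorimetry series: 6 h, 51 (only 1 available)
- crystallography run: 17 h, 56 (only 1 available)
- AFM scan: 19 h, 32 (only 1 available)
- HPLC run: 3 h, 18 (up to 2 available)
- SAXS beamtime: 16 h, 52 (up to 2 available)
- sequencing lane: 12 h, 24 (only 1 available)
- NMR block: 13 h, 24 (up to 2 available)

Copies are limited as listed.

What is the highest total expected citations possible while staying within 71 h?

316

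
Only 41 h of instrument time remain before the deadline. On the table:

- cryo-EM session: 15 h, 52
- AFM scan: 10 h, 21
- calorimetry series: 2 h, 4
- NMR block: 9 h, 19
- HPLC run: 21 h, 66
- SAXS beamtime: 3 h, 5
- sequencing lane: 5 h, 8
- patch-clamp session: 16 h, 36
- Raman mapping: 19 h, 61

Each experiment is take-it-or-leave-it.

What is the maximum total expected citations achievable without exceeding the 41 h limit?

127

By expected citations per h: cryo-EM session 3.47, Raman mapping 3.21, HPLC run 3.14, patch-clamp session 2.25 lead.
A density-first pass picks cryo-EM session + calorimetry series + SAXS beamtime + Raman mapping — 122 at 39 h.
Dropping Raman mapping frees 19 h; slotting in HPLC run (21 h) lifts the total to 127 at 41 h.
HPLC run + Raman mapping matches that 127 at 40 h; no feasible combination exceeds it.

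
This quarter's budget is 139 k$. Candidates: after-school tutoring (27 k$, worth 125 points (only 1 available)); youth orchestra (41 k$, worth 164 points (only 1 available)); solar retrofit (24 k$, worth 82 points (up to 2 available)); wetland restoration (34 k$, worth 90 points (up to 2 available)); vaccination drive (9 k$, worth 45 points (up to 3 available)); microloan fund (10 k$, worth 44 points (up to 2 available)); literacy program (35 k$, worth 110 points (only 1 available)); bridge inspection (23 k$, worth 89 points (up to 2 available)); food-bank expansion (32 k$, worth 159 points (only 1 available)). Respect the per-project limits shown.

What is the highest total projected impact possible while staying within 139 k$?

A density-first pass picks after-school tutoring + 3×vaccination drive + 2×microloan fund + bridge inspection + food-bank expansion — 596 at 129 k$.
Replace microloan fund and bridge inspection with youth orchestra: the trade gains 31 net, giving 627 at 137 k$.
Every other selection either busts 139 k$ or exceeds an availability limit or fails to beat 627.

627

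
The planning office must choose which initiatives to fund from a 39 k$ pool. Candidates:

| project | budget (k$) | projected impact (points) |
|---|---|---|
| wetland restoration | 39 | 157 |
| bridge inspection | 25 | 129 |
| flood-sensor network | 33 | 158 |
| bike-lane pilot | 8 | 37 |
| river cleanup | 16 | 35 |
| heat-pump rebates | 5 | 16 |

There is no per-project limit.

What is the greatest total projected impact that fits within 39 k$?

Ranking by ratio (projected impact/k$): bridge inspection 5.16, flood-sensor network 4.79, bike-lane pilot 4.62.
Best packing: bridge inspection + bike-lane pilot + heat-pump rebates — 38 k$, 182 total.
The spare 1 k$ is too small for any remaining project, and no exchange beats 182.

182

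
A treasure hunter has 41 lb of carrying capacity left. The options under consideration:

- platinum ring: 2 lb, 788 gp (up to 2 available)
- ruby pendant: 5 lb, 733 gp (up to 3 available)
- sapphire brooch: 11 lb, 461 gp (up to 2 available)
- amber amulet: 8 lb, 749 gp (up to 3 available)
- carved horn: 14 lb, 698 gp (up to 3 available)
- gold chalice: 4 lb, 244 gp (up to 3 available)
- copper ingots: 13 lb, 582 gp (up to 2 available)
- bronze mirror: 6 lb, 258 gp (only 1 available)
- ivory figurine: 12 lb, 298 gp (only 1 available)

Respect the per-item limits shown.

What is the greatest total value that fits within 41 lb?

5531

Taking the top-ratio items first gives 2×platinum ring + 3×ruby pendant + 2×amber amulet + gold chalice for 5517 (39 lb).
The 4 lb tied up in gold chalice is better spent on bronze mirror — total rises to 5531 (41 lb).
That's the maximum — no swap from here does better than 5531.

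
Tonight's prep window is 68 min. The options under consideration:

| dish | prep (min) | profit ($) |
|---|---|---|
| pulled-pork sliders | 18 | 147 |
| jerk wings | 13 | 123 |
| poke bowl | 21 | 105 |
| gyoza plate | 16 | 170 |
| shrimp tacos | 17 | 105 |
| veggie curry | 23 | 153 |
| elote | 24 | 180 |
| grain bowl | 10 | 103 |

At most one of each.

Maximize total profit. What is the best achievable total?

By profit per min: gyoza plate 10.62, grain bowl 10.30, jerk wings 9.46, pulled-pork sliders 8.17 lead.
A density-first pass picks pulled-pork sliders + jerk wings + gyoza plate + grain bowl — 543 at 57 min.
The 13 min tied up in jerk wings is better spent on elote — total rises to 600 (68 min).
Runner-up jerk wings + gyoza plate + elote + grain bowl tops out at 576.

600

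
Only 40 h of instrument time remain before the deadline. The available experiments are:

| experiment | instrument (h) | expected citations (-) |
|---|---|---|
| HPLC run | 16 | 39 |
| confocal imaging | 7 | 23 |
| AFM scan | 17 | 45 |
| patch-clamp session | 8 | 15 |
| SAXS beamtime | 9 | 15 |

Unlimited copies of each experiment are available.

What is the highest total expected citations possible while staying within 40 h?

115

The ratio ordering already packs tightly: 5×confocal imaging, 35 h, 115.
Every other selection either busts 40 h or fails to beat 115.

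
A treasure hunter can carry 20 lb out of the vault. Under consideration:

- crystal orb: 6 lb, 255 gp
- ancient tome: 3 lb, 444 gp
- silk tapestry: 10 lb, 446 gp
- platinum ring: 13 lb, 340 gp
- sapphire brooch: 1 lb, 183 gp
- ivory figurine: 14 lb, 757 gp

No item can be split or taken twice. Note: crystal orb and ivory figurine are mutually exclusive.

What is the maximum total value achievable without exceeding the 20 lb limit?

1384

The ratio ordering already packs tightly: ancient tome + sapphire brooch + ivory figurine, 18 lb, 1384.
The closest alternative, crystal orb + ancient tome + silk tapestry + sapphire brooch, reaches only 1328.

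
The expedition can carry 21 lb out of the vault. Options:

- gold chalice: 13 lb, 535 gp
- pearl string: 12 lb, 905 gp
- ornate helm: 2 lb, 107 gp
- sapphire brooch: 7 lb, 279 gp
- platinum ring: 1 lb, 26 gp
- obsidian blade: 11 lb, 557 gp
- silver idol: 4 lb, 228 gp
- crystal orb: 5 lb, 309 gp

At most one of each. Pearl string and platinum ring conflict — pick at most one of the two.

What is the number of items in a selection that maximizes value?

3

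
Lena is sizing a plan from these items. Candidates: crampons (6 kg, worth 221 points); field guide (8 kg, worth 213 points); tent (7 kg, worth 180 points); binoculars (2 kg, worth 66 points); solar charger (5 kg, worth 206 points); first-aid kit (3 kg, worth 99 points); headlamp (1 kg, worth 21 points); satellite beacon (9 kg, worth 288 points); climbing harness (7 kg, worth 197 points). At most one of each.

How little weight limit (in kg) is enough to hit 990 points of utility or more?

30

Minimise kg subject to total utility ≥ 990.
Taking crampons + field guide + binoculars + solar charger + satellite beacon gives 994 (≥ 990) for 30 kg.
Any bundle with less than 30 kg falls short of 990.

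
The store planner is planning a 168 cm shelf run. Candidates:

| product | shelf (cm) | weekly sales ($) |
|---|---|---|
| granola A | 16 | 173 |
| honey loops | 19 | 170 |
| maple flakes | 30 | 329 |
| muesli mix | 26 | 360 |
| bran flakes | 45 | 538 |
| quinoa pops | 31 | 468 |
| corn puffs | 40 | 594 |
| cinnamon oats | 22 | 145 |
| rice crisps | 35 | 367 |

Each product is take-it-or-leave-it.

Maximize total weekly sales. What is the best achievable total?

By weekly sales per cm: quinoa pops 15.10, corn puffs 14.85, muesli mix 13.85 lead.
Greedy by ratio would take granola A + muesli mix + bran flakes + quinoa pops + corn puffs: 158 cm used, total 2133.
Replace muesli mix with rice crisps: the trade gains 7 net, giving 2140 at 167 cm.
The closest alternative, granola A + muesli mix + bran flakes + quinoa pops + corn puffs, reaches only 2133.

2140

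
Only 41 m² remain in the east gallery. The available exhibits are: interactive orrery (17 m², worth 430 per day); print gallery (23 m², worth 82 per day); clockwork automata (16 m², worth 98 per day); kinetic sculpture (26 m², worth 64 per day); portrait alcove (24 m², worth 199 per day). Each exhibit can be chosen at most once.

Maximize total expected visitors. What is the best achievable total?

Best packing: interactive orrery + portrait alcove — 41 m², 629 total.
The closest alternative, interactive orrery + clockwork automata, reaches only 528.

629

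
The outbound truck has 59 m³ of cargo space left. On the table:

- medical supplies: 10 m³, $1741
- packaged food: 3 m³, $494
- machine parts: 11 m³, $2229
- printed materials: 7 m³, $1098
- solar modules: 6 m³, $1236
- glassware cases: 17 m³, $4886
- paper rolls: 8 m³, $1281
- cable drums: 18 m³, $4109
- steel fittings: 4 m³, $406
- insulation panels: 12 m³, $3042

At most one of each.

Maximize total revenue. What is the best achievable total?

Density check — glassware cases 287.41, insulation panels 253.50, cable drums 228.28 are the best per m³.
Greedy by ratio would take packaged food + solar modules + glassware cases + cable drums + insulation panels: 56 m³ used, total 13767.
Dropping packaged food and solar modules frees 9 m³; slotting in machine parts (11 m³) lifts the total to 14266 at 58 m³.

14266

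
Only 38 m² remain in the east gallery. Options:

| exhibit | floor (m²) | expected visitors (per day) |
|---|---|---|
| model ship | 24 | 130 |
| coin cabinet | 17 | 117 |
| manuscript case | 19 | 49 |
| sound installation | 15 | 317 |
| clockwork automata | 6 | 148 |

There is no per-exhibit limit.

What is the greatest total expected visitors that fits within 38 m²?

By expected visitors per m²: clockwork automata 24.67, sound installation 21.13, coin cabinet 6.88, model ship 5.42 lead.
The ratio ordering already packs tightly: 6×clockwork automata, 36 m², 888.
Nothing else within 38 m² beats 888.

888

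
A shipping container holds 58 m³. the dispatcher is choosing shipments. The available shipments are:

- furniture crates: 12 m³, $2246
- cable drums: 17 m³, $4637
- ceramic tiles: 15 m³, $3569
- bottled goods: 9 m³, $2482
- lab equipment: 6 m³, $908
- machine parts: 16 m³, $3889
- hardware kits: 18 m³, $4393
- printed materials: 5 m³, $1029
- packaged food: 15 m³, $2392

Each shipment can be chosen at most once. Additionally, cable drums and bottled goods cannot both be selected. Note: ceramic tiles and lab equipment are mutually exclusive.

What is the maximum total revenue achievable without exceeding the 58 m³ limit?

14333

By revenue per m³: bottled goods 275.78, cable drums 272.76, hardware kits 244.06, machine parts 243.06 lead.
Best packing: ceramic tiles + bottled goods + machine parts + hardware kits — 58 m³, 14333 total.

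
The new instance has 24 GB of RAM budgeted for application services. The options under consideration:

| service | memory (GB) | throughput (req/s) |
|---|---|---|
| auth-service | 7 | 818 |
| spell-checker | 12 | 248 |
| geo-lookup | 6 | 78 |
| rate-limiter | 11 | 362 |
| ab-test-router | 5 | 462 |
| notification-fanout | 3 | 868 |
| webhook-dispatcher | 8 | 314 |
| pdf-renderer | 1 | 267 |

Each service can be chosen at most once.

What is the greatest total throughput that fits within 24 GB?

Density check — notification-fanout 289.33, pdf-renderer 267.00, auth-service 116.86 are the best per GB.
Taking auth-service + ab-test-router + notification-fanout + webhook-dispatcher + pdf-renderer: 24 GB used, 2729 in throughput.
Next best is auth-service + geo-lookup + ab-test-router + notification-fanout + pdf-renderer at 2493 (22 GB) — short by 236.

2729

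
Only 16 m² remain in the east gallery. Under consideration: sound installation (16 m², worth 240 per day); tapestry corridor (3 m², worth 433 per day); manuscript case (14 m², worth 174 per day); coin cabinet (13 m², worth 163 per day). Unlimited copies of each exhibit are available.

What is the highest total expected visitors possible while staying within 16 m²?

2165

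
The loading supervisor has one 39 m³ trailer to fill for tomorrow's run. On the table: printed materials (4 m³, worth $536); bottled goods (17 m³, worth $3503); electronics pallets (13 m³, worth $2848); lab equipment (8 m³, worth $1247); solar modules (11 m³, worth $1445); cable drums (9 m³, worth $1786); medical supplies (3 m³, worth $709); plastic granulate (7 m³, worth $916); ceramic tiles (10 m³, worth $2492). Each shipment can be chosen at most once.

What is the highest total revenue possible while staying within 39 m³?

8490

Ranking by ratio (revenue/m³): ceramic tiles 249.20, medical supplies 236.33, electronics pallets 219.08, bottled goods 206.06.
Taking the top-ratio shipments first gives printed materials + electronics pallets + cable drums + medical supplies + ceramic tiles for 8371 (39 m³).
Dropping printed materials and electronics pallets frees 17 m³; slotting in bottled goods (17 m³) lifts the total to 8490 at 39 m³.
Every other selection either busts 39 m³ or fails to beat 8490.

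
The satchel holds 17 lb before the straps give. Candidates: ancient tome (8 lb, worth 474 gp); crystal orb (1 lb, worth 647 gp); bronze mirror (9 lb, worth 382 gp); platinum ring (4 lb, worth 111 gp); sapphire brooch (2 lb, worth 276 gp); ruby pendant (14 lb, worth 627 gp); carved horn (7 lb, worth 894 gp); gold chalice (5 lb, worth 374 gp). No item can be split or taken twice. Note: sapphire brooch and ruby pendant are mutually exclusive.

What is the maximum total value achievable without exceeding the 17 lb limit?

2191

Crystal orb + sapphire brooch + carved horn + gold chalice uses 15 of the 17 lb and totals 2191.
Nothing else feasible within 17 lb beats 2191.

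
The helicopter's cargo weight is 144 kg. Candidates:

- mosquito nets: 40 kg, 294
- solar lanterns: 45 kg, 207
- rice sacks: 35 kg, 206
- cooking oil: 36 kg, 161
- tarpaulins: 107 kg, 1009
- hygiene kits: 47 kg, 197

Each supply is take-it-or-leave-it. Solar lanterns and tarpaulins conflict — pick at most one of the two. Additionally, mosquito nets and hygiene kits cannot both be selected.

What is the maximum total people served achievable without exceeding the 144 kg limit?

1215

The ratio ordering already packs tightly: rice sacks + tarpaulins, 142 kg, 1215.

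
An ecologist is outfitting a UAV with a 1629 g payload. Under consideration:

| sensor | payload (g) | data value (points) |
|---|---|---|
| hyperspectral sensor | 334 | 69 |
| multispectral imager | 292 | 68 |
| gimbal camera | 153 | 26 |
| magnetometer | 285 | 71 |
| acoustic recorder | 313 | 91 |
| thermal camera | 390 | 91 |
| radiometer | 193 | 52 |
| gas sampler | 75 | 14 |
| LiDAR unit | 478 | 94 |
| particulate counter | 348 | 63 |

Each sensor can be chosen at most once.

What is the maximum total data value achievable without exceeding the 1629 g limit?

399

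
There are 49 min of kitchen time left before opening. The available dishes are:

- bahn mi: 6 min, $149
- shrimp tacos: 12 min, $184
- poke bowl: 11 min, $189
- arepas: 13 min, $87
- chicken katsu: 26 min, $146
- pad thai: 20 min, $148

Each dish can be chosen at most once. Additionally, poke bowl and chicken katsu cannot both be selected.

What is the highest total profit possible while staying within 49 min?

By profit per min: bahn mi 24.83, poke bowl 17.18, shrimp tacos 15.33, pad thai 7.40 lead.
Taking bahn mi + shrimp tacos + poke bowl + pad thai: 49 min used, 670 in profit.

670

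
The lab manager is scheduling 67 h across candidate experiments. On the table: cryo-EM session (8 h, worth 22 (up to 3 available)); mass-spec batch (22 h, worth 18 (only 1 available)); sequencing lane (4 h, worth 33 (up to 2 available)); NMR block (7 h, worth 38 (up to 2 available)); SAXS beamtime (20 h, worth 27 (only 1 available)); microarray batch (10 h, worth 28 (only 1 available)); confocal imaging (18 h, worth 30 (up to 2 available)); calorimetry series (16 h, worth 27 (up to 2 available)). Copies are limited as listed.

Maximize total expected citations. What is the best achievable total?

244

Ranking by ratio (expected citations/h): sequencing lane 8.25, NMR block 5.43, microarray batch 2.80.
Greedy by ratio would take 3×cryo-EM session + 2×sequencing lane + 2×NMR block + microarray batch: 56 h used, total 236.
Replace cryo-EM session with confocal imaging: the trade gains 8 net, giving 244 at 66 h.
No other feasible combination exceeds 244.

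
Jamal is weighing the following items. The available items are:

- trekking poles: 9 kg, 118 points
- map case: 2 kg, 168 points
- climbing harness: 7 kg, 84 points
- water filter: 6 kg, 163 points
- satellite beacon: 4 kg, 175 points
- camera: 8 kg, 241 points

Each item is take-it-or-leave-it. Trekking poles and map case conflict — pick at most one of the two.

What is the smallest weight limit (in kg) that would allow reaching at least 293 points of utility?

Need the lightest bundle worth ≥ 293.
map case + satellite beacon reaches 343 using 6 kg.
Any bundle with less than 6 kg falls short of 293.

6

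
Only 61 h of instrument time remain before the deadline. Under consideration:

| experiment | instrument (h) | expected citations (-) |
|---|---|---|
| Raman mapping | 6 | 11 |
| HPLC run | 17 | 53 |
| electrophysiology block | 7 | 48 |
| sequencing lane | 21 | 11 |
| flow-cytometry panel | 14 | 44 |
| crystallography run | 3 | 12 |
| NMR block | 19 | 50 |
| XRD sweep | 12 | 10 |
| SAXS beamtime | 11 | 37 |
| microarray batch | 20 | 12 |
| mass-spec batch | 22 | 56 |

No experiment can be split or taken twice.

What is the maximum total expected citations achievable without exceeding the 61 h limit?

207

Greedy by ratio would take Raman mapping + HPLC run + electrophysiology block + flow-cytometry panel + crystallography run + SAXS beamtime: 58 h used, total 205.
Dropping Raman mapping and SAXS beamtime frees 17 h; slotting in NMR block (19 h) lifts the total to 207 at 60 h.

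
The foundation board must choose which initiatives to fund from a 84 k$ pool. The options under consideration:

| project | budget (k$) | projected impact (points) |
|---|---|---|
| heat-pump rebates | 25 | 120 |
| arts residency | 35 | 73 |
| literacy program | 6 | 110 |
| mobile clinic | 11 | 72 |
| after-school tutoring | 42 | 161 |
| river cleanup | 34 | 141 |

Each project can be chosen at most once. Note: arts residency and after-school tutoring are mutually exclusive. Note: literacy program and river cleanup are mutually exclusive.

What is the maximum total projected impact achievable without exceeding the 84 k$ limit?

463

Taking heat-pump rebates + literacy program + mobile clinic + after-school tutoring: 84 k$ used, 463 in projected impact.
Runner-up heat-pump rebates + literacy program + after-school tutoring tops out at 391.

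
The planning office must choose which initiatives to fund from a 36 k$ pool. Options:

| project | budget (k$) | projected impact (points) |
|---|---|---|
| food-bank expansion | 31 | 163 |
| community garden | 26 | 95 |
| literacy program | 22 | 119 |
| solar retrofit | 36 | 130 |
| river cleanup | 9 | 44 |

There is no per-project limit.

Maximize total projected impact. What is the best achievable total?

176

Density check — literacy program 5.41, food-bank expansion 5.26, river cleanup 4.89, community garden 3.65 are the best per k$.
Filling by ratio: literacy program + river cleanup for 163, with 5 k$ left unused.
The 22 k$ tied up in literacy program is better spent on 3×river cleanup — total rises to 176 (36 k$).
Every other selection either busts 36 k$ or fails to beat 176.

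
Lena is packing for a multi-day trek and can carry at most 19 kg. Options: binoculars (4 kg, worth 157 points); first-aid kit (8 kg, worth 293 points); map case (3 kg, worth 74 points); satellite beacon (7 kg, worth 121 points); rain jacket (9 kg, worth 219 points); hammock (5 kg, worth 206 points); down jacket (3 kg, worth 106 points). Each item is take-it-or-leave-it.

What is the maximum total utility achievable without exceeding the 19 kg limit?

679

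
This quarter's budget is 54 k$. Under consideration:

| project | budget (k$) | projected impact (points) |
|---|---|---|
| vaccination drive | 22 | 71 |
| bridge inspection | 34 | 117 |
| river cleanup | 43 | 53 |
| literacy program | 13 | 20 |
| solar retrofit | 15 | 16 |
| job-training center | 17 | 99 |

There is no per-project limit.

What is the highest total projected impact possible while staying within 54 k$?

297

Density check — job-training center 5.82, bridge inspection 3.44, vaccination drive 3.23 are the best per k$.
Best packing: 3×job-training center — 51 k$, 297 total.
That's the maximum — no swap from here does better than 297.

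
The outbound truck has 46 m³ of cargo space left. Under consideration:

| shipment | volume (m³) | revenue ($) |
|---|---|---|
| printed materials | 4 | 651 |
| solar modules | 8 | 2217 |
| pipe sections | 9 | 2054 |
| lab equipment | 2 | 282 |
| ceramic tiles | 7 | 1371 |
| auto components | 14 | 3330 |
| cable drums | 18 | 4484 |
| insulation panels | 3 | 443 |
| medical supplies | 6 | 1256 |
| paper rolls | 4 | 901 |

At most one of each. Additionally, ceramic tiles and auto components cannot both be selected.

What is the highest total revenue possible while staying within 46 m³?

Greedy by ratio would take solar modules + lab equipment + auto components + cable drums + paper rolls: 46 m³ used, total 11214.
Replace lab equipment and paper rolls with medical supplies: the trade gains 73 net, giving 11287 at 46 m³.

11287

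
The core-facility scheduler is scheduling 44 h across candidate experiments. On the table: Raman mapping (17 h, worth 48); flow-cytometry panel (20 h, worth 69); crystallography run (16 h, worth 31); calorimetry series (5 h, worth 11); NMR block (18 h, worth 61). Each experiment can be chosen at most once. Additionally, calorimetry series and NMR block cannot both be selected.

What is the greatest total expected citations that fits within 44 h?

130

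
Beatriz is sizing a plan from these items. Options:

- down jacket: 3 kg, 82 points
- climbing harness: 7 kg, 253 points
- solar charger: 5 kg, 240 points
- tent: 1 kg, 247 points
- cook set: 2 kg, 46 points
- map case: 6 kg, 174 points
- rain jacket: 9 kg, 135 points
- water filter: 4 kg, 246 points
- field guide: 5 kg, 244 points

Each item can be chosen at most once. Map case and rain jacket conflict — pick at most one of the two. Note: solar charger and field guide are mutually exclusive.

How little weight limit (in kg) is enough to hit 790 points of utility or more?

13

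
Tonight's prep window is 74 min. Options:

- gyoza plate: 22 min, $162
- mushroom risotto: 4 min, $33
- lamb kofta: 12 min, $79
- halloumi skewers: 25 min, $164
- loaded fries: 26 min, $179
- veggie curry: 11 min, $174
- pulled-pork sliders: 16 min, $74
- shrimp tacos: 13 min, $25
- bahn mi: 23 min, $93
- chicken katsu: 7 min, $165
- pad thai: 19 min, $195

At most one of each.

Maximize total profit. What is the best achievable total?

By profit per min: chicken katsu 23.57, veggie curry 15.82, pad thai 10.26, mushroom risotto 8.25 lead.
Greedy by ratio would take gyoza plate + mushroom risotto + veggie curry + chicken katsu + pad thai: 63 min used, total 729.
Replace gyoza plate and mushroom risotto with lamb kofta + halloumi skewers: the trade gains 48 net, giving 777 at 74 min.

777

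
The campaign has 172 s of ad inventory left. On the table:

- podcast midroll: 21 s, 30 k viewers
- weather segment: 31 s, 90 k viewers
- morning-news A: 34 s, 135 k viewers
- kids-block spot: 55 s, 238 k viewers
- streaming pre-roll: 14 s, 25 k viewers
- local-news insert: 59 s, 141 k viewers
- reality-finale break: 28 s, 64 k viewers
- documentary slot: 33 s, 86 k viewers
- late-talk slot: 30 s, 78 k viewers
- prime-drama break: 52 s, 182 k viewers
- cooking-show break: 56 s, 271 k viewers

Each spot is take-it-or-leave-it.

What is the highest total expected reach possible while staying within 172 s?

Ranking by ratio (expected reach/s): cooking-show break 4.84, kids-block spot 4.33, morning-news A 3.97, prime-drama break 3.50.
The ratio heuristic lands on morning-news A + kids-block spot + streaming pre-roll + cooking-show break (669) but leaves 13 s idle.
The 48 s tied up in morning-news A and streaming pre-roll is better spent on prime-drama break — total rises to 691 (163 s).
The closest alternative, weather segment + kids-block spot + late-talk slot + cooking-show break, reaches only 677.

691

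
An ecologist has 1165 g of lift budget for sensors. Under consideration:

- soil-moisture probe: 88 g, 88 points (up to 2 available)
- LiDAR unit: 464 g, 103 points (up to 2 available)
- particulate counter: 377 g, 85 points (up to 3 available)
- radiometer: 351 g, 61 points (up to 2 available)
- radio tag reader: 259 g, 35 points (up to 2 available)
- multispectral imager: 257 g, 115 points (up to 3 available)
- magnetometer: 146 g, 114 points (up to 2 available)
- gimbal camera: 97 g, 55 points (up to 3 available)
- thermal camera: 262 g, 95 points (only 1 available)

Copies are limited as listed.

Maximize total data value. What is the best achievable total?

689

By data value per g: soil-moisture probe 1.00, magnetometer 0.78, gimbal camera 0.57 lead.
Filling by ratio: 2×soil-moisture probe + multispectral imager + 2×magnetometer + 3×gimbal camera for 684, with 149 g left unused.
Replace 2×gimbal camera with multispectral imager: the trade gains 5 net, giving 689 at 1079 g.
Every other selection either busts 1165 g or exceeds an availability limit or fails to beat 689.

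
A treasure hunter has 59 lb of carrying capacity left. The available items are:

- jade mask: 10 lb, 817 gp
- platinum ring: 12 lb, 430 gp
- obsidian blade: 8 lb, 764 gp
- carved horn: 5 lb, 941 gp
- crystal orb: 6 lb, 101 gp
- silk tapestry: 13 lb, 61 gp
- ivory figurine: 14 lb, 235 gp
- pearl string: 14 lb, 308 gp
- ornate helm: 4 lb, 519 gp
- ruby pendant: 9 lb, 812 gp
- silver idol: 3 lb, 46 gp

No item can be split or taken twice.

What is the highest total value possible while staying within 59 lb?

4430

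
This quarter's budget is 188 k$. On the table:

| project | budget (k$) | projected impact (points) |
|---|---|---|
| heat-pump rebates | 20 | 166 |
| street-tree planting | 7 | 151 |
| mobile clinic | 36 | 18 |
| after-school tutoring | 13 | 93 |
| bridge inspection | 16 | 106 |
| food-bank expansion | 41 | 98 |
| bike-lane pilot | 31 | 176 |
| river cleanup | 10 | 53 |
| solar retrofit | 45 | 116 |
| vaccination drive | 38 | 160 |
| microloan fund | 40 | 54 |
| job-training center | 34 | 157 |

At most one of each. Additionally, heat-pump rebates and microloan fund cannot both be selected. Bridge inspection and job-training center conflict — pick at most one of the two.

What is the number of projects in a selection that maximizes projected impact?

8

The maximum projected impact within 188 k$ is 1021.
For example heat-pump rebates + street-tree planting + after-school tutoring + bridge inspection + bike-lane pilot + river cleanup + solar retrofit + vaccination drive achieves it, using 180 k$.
Any selection reaching 1021 contains exactly 8 projects.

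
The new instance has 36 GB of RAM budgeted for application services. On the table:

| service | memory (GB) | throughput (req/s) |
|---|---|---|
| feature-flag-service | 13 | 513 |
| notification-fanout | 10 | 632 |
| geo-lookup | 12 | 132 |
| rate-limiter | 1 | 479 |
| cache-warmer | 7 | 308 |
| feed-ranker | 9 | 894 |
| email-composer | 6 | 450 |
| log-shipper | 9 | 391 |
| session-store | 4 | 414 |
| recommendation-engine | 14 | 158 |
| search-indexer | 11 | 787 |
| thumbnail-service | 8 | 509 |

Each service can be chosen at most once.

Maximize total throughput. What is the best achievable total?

A density-first pass picks rate-limiter + feed-ranker + email-composer + session-store + search-indexer — 3024 at 31 GB.
The 6 GB tied up in email-composer is better spent on notification-fanout — total rises to 3206 (35 GB).
No other feasible combination exceeds 3206.

3206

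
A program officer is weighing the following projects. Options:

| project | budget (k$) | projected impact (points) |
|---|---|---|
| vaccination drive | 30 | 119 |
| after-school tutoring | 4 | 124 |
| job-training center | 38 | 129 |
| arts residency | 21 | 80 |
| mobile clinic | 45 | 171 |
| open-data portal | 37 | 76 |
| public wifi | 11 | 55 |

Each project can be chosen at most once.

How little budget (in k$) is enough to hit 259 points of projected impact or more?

Minimise k$ subject to total projected impact ≥ 259.
Taking after-school tutoring + arts residency + public wifi gives 259 (≥ 259) for 36 k$.
Any bundle with less than 36 k$ falls short of 259.

36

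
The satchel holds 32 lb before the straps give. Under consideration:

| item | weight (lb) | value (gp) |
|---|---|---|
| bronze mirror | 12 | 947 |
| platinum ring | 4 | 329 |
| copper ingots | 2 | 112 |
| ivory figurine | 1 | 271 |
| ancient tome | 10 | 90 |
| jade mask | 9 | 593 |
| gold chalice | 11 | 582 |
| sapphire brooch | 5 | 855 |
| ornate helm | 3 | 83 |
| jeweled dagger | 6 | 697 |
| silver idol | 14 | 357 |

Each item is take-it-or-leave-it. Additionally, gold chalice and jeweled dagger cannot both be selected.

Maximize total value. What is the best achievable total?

3211

Taking bronze mirror + platinum ring + copper ingots + ivory figurine + sapphire brooch + jeweled dagger: 30 lb used, 3211 in value.
An exhaustive check of the 2048 subsets confirms 3211.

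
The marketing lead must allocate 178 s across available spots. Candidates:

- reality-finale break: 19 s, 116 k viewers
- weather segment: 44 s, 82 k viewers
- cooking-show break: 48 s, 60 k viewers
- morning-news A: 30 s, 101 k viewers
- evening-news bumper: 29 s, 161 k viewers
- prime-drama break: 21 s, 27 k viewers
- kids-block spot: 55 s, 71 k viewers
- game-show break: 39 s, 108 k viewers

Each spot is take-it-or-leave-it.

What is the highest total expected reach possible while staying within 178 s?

Taking reality-finale break + weather segment + morning-news A + evening-news bumper + game-show break: 161 s used, 568 in expected reach.

568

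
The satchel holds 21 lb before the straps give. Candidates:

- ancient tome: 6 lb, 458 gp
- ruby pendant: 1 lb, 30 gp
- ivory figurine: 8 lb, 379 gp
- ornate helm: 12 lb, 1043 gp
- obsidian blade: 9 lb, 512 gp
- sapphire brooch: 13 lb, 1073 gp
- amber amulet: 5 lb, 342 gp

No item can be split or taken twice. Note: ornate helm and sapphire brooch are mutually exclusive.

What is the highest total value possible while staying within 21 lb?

The ratio heuristic lands on ancient tome + ruby pendant + ornate helm (1531) but leaves 2 lb idle.
The 12 lb tied up in ornate helm is better spent on sapphire brooch — total rises to 1561 (20 lb).
No other feasible combination exceeds 1561.

1561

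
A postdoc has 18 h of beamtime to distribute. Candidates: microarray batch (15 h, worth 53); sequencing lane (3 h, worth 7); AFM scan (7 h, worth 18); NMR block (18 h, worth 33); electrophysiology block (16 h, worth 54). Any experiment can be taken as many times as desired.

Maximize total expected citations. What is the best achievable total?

60

Taking microarray batch + sequencing lane: 18 h used, 60 in expected citations.
That's the maximum — no swap from here does better than 60.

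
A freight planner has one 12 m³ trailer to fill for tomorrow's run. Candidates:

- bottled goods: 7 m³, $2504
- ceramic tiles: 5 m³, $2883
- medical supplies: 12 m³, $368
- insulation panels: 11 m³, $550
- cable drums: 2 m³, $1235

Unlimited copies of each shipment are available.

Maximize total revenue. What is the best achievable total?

The ratio ordering already packs tightly: 6×cable drums, 12 m³, 7410.
Every other selection either busts 12 m³ or fails to beat 7410.

7410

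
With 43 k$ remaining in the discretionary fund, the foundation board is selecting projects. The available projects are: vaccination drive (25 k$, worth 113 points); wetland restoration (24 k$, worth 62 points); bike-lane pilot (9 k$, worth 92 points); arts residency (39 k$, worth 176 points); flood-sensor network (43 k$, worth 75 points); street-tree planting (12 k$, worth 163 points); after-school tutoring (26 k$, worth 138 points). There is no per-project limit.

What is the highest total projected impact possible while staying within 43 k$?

510

A density-first pass picks 3×street-tree planting — 489 at 36 k$.
The 12 k$ tied up in street-tree planting is better spent on 2×bike-lane pilot — total rises to 510 (42 k$).
Every other selection either busts 43 k$ or fails to beat 510.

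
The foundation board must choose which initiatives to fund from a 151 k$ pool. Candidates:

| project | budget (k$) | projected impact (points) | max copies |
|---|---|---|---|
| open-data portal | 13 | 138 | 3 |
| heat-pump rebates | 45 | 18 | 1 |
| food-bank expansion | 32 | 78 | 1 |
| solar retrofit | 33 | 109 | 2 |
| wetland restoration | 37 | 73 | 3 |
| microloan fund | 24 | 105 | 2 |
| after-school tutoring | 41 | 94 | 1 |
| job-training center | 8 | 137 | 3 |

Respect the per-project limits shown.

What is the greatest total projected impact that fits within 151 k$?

Taking 3×open-data portal + solar retrofit + 2×microloan fund + 3×job-training center: 144 k$ used, 1144 in projected impact.

1144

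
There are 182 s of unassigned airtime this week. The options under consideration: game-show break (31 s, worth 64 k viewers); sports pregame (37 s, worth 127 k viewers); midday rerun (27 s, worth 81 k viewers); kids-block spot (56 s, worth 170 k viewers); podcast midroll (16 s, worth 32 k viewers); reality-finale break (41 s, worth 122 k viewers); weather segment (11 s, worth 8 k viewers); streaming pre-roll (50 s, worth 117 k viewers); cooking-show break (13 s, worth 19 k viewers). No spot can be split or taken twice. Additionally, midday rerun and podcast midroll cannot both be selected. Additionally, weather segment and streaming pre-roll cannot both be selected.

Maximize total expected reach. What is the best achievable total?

Ranking by ratio (expected reach/s): sports pregame 3.43, kids-block spot 3.04, midday rerun 3.00.
Sports pregame + midday rerun + kids-block spot + reality-finale break + cooking-show break uses 174 of the 182 s and totals 519.

519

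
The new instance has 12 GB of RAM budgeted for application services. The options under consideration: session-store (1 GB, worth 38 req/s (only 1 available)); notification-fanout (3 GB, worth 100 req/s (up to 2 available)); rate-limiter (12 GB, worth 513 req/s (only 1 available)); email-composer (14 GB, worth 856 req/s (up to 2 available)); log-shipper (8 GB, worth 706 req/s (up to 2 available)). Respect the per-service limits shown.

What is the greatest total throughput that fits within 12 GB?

Session-store + notification-fanout + log-shipper uses 12 of the 12 GB and totals 844.
That's the maximum — no swap from here does better than 844.

844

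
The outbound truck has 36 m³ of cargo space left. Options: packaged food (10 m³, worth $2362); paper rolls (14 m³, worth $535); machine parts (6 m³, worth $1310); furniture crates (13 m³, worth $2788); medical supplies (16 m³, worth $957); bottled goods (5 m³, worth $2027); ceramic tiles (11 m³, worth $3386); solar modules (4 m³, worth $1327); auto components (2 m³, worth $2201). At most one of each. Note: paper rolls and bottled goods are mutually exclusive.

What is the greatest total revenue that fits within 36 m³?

Ranking by ratio (revenue/m³): auto components 1100.50, bottled goods 405.40, solar modules 331.75, ceramic tiles 307.82.
The ratio heuristic lands on packaged food + bottled goods + ceramic tiles + solar modules + auto components (11303) but leaves 4 m³ idle.
Dropping packaged food frees 10 m³; slotting in furniture crates (13 m³) lifts the total to 11729 at 35 m³.
An exhaustive check of the 512 subsets confirms 11729.

11729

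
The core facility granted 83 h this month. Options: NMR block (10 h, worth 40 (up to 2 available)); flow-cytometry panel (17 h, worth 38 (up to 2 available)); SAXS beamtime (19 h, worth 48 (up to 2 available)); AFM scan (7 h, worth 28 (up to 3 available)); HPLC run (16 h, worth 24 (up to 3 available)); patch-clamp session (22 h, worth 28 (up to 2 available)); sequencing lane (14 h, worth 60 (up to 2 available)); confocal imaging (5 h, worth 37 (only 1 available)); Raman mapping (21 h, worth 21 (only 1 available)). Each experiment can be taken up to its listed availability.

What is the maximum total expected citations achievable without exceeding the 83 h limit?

329

A density-first pass picks 2×NMR block + 3×AFM scan + 2×sequencing lane + confocal imaging — 321 at 74 h.
Dropping NMR block frees 10 h; slotting in SAXS beamtime (19 h) lifts the total to 329 at 83 h.
Every other selection either busts 83 h or exceeds an availability limit or fails to beat 329.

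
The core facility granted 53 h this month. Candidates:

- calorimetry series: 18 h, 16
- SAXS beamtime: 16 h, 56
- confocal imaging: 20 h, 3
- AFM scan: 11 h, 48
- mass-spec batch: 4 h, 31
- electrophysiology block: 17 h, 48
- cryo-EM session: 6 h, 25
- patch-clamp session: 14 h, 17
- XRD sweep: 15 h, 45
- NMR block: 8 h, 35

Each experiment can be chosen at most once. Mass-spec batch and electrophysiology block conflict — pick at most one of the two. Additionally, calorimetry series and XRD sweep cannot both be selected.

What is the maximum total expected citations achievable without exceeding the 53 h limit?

205

Filling by ratio: SAXS beamtime + AFM scan + mass-spec batch + cryo-EM session + NMR block for 195, with 8 h left unused.
The 8 h tied up in NMR block is better spent on XRD sweep — total rises to 205 (52 h).
That's the maximum — no feasible swap from here does better than 205.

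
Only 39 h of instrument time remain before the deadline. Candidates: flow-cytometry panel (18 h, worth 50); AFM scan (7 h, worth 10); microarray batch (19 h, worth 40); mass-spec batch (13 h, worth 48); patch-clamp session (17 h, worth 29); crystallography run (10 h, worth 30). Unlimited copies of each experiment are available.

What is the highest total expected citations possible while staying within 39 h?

By expected citations per h: mass-spec batch 3.69, crystallography run 3.00, flow-cytometry panel 2.78, microarray batch 2.11 lead.
Best packing: 3×mass-spec batch — 39 h, 144 total.
Every other selection either busts 39 h or fails to beat 144.

144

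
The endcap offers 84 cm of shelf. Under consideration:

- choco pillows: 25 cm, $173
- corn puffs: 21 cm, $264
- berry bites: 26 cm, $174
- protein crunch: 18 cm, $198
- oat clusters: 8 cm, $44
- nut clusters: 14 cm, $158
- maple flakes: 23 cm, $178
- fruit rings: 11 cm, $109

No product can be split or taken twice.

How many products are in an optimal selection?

5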